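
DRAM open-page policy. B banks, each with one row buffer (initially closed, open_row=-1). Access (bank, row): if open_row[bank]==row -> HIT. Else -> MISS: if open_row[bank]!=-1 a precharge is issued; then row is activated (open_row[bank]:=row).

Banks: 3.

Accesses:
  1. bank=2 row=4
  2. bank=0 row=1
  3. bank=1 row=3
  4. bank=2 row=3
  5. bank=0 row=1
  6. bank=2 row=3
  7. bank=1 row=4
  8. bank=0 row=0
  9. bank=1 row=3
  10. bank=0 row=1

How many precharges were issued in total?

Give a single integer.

Acc 1: bank2 row4 -> MISS (open row4); precharges=0
Acc 2: bank0 row1 -> MISS (open row1); precharges=0
Acc 3: bank1 row3 -> MISS (open row3); precharges=0
Acc 4: bank2 row3 -> MISS (open row3); precharges=1
Acc 5: bank0 row1 -> HIT
Acc 6: bank2 row3 -> HIT
Acc 7: bank1 row4 -> MISS (open row4); precharges=2
Acc 8: bank0 row0 -> MISS (open row0); precharges=3
Acc 9: bank1 row3 -> MISS (open row3); precharges=4
Acc 10: bank0 row1 -> MISS (open row1); precharges=5

Answer: 5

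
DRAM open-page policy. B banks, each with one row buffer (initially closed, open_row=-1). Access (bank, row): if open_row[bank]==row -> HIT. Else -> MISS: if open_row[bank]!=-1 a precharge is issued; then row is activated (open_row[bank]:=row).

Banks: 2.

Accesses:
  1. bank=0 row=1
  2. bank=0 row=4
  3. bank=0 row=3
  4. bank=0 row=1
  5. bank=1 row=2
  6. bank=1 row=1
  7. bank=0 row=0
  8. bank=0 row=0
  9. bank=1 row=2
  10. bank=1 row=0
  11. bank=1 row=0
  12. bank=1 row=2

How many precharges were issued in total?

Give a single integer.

Answer: 8

Derivation:
Acc 1: bank0 row1 -> MISS (open row1); precharges=0
Acc 2: bank0 row4 -> MISS (open row4); precharges=1
Acc 3: bank0 row3 -> MISS (open row3); precharges=2
Acc 4: bank0 row1 -> MISS (open row1); precharges=3
Acc 5: bank1 row2 -> MISS (open row2); precharges=3
Acc 6: bank1 row1 -> MISS (open row1); precharges=4
Acc 7: bank0 row0 -> MISS (open row0); precharges=5
Acc 8: bank0 row0 -> HIT
Acc 9: bank1 row2 -> MISS (open row2); precharges=6
Acc 10: bank1 row0 -> MISS (open row0); precharges=7
Acc 11: bank1 row0 -> HIT
Acc 12: bank1 row2 -> MISS (open row2); precharges=8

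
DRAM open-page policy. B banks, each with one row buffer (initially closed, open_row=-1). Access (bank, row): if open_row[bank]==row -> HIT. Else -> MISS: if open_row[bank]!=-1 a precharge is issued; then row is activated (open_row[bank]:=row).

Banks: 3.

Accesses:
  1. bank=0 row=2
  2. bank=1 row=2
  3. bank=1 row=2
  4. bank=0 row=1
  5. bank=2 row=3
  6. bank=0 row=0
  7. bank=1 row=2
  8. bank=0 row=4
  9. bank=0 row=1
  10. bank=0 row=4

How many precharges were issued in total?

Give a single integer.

Acc 1: bank0 row2 -> MISS (open row2); precharges=0
Acc 2: bank1 row2 -> MISS (open row2); precharges=0
Acc 3: bank1 row2 -> HIT
Acc 4: bank0 row1 -> MISS (open row1); precharges=1
Acc 5: bank2 row3 -> MISS (open row3); precharges=1
Acc 6: bank0 row0 -> MISS (open row0); precharges=2
Acc 7: bank1 row2 -> HIT
Acc 8: bank0 row4 -> MISS (open row4); precharges=3
Acc 9: bank0 row1 -> MISS (open row1); precharges=4
Acc 10: bank0 row4 -> MISS (open row4); precharges=5

Answer: 5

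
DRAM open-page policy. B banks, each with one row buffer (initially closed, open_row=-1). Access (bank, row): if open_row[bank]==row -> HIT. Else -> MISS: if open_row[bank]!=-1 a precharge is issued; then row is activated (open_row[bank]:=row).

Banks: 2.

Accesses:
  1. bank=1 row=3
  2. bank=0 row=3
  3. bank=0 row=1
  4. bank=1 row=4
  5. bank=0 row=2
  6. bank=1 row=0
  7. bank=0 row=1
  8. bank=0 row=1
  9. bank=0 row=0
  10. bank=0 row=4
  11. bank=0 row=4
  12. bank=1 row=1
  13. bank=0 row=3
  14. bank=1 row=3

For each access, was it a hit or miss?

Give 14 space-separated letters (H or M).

Acc 1: bank1 row3 -> MISS (open row3); precharges=0
Acc 2: bank0 row3 -> MISS (open row3); precharges=0
Acc 3: bank0 row1 -> MISS (open row1); precharges=1
Acc 4: bank1 row4 -> MISS (open row4); precharges=2
Acc 5: bank0 row2 -> MISS (open row2); precharges=3
Acc 6: bank1 row0 -> MISS (open row0); precharges=4
Acc 7: bank0 row1 -> MISS (open row1); precharges=5
Acc 8: bank0 row1 -> HIT
Acc 9: bank0 row0 -> MISS (open row0); precharges=6
Acc 10: bank0 row4 -> MISS (open row4); precharges=7
Acc 11: bank0 row4 -> HIT
Acc 12: bank1 row1 -> MISS (open row1); precharges=8
Acc 13: bank0 row3 -> MISS (open row3); precharges=9
Acc 14: bank1 row3 -> MISS (open row3); precharges=10

Answer: M M M M M M M H M M H M M M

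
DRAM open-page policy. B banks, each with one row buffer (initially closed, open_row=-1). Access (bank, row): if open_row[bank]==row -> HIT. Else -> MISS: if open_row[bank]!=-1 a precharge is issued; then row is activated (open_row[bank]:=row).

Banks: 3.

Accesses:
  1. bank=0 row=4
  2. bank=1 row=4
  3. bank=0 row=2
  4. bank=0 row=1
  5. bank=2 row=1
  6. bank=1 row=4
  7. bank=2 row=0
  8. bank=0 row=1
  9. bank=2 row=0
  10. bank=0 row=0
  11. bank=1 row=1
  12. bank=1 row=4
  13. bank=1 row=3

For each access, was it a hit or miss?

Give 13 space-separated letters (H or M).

Answer: M M M M M H M H H M M M M

Derivation:
Acc 1: bank0 row4 -> MISS (open row4); precharges=0
Acc 2: bank1 row4 -> MISS (open row4); precharges=0
Acc 3: bank0 row2 -> MISS (open row2); precharges=1
Acc 4: bank0 row1 -> MISS (open row1); precharges=2
Acc 5: bank2 row1 -> MISS (open row1); precharges=2
Acc 6: bank1 row4 -> HIT
Acc 7: bank2 row0 -> MISS (open row0); precharges=3
Acc 8: bank0 row1 -> HIT
Acc 9: bank2 row0 -> HIT
Acc 10: bank0 row0 -> MISS (open row0); precharges=4
Acc 11: bank1 row1 -> MISS (open row1); precharges=5
Acc 12: bank1 row4 -> MISS (open row4); precharges=6
Acc 13: bank1 row3 -> MISS (open row3); precharges=7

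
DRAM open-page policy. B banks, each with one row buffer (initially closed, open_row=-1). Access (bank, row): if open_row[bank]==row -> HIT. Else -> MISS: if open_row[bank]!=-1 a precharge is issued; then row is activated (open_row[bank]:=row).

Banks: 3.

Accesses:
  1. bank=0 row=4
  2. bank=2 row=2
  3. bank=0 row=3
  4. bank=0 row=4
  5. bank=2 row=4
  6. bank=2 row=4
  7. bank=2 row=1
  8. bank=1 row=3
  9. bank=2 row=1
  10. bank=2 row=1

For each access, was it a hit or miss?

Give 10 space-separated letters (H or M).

Answer: M M M M M H M M H H

Derivation:
Acc 1: bank0 row4 -> MISS (open row4); precharges=0
Acc 2: bank2 row2 -> MISS (open row2); precharges=0
Acc 3: bank0 row3 -> MISS (open row3); precharges=1
Acc 4: bank0 row4 -> MISS (open row4); precharges=2
Acc 5: bank2 row4 -> MISS (open row4); precharges=3
Acc 6: bank2 row4 -> HIT
Acc 7: bank2 row1 -> MISS (open row1); precharges=4
Acc 8: bank1 row3 -> MISS (open row3); precharges=4
Acc 9: bank2 row1 -> HIT
Acc 10: bank2 row1 -> HIT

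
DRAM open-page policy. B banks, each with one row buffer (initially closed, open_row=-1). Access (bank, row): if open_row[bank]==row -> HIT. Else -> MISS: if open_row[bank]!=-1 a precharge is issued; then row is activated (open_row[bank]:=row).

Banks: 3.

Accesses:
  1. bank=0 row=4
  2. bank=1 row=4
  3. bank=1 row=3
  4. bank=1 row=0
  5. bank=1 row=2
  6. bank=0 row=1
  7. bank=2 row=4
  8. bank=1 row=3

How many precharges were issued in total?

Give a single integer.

Answer: 5

Derivation:
Acc 1: bank0 row4 -> MISS (open row4); precharges=0
Acc 2: bank1 row4 -> MISS (open row4); precharges=0
Acc 3: bank1 row3 -> MISS (open row3); precharges=1
Acc 4: bank1 row0 -> MISS (open row0); precharges=2
Acc 5: bank1 row2 -> MISS (open row2); precharges=3
Acc 6: bank0 row1 -> MISS (open row1); precharges=4
Acc 7: bank2 row4 -> MISS (open row4); precharges=4
Acc 8: bank1 row3 -> MISS (open row3); precharges=5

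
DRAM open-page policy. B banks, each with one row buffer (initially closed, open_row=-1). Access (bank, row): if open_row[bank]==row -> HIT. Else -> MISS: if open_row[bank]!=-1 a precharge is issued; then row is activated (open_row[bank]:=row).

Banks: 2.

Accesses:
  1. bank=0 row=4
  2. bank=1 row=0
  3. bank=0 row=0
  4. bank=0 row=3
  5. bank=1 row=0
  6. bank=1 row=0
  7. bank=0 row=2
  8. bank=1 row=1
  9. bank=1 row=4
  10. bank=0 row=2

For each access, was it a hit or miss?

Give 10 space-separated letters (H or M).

Answer: M M M M H H M M M H

Derivation:
Acc 1: bank0 row4 -> MISS (open row4); precharges=0
Acc 2: bank1 row0 -> MISS (open row0); precharges=0
Acc 3: bank0 row0 -> MISS (open row0); precharges=1
Acc 4: bank0 row3 -> MISS (open row3); precharges=2
Acc 5: bank1 row0 -> HIT
Acc 6: bank1 row0 -> HIT
Acc 7: bank0 row2 -> MISS (open row2); precharges=3
Acc 8: bank1 row1 -> MISS (open row1); precharges=4
Acc 9: bank1 row4 -> MISS (open row4); precharges=5
Acc 10: bank0 row2 -> HIT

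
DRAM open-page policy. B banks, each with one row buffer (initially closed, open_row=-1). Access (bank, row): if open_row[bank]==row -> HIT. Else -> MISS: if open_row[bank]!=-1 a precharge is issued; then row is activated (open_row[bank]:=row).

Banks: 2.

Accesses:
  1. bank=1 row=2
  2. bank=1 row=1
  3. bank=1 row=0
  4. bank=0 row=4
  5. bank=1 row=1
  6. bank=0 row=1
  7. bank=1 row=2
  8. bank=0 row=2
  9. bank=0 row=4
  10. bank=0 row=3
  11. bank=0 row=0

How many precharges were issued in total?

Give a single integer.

Acc 1: bank1 row2 -> MISS (open row2); precharges=0
Acc 2: bank1 row1 -> MISS (open row1); precharges=1
Acc 3: bank1 row0 -> MISS (open row0); precharges=2
Acc 4: bank0 row4 -> MISS (open row4); precharges=2
Acc 5: bank1 row1 -> MISS (open row1); precharges=3
Acc 6: bank0 row1 -> MISS (open row1); precharges=4
Acc 7: bank1 row2 -> MISS (open row2); precharges=5
Acc 8: bank0 row2 -> MISS (open row2); precharges=6
Acc 9: bank0 row4 -> MISS (open row4); precharges=7
Acc 10: bank0 row3 -> MISS (open row3); precharges=8
Acc 11: bank0 row0 -> MISS (open row0); precharges=9

Answer: 9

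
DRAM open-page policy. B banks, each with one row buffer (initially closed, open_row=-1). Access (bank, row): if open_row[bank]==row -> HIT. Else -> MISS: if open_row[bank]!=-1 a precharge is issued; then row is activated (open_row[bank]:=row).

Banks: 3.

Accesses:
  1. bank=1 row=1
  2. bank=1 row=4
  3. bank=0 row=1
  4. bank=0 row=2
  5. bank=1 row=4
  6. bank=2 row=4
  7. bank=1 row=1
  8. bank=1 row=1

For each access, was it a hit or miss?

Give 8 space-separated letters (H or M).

Answer: M M M M H M M H

Derivation:
Acc 1: bank1 row1 -> MISS (open row1); precharges=0
Acc 2: bank1 row4 -> MISS (open row4); precharges=1
Acc 3: bank0 row1 -> MISS (open row1); precharges=1
Acc 4: bank0 row2 -> MISS (open row2); precharges=2
Acc 5: bank1 row4 -> HIT
Acc 6: bank2 row4 -> MISS (open row4); precharges=2
Acc 7: bank1 row1 -> MISS (open row1); precharges=3
Acc 8: bank1 row1 -> HIT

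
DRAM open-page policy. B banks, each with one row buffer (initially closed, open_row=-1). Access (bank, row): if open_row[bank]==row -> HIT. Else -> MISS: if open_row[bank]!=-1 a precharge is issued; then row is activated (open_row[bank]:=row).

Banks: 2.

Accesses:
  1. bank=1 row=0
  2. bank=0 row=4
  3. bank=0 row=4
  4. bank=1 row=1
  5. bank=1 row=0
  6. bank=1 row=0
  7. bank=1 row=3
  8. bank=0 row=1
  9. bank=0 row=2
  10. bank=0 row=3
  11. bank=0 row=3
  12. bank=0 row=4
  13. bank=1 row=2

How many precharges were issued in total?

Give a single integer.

Acc 1: bank1 row0 -> MISS (open row0); precharges=0
Acc 2: bank0 row4 -> MISS (open row4); precharges=0
Acc 3: bank0 row4 -> HIT
Acc 4: bank1 row1 -> MISS (open row1); precharges=1
Acc 5: bank1 row0 -> MISS (open row0); precharges=2
Acc 6: bank1 row0 -> HIT
Acc 7: bank1 row3 -> MISS (open row3); precharges=3
Acc 8: bank0 row1 -> MISS (open row1); precharges=4
Acc 9: bank0 row2 -> MISS (open row2); precharges=5
Acc 10: bank0 row3 -> MISS (open row3); precharges=6
Acc 11: bank0 row3 -> HIT
Acc 12: bank0 row4 -> MISS (open row4); precharges=7
Acc 13: bank1 row2 -> MISS (open row2); precharges=8

Answer: 8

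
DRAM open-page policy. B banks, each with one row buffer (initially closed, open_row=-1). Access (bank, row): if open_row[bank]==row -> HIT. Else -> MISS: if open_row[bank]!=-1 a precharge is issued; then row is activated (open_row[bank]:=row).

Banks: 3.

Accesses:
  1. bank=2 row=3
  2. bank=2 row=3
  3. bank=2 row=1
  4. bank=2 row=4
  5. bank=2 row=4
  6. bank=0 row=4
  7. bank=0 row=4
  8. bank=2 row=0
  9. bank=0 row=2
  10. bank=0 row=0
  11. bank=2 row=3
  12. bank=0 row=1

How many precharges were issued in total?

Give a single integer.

Answer: 7

Derivation:
Acc 1: bank2 row3 -> MISS (open row3); precharges=0
Acc 2: bank2 row3 -> HIT
Acc 3: bank2 row1 -> MISS (open row1); precharges=1
Acc 4: bank2 row4 -> MISS (open row4); precharges=2
Acc 5: bank2 row4 -> HIT
Acc 6: bank0 row4 -> MISS (open row4); precharges=2
Acc 7: bank0 row4 -> HIT
Acc 8: bank2 row0 -> MISS (open row0); precharges=3
Acc 9: bank0 row2 -> MISS (open row2); precharges=4
Acc 10: bank0 row0 -> MISS (open row0); precharges=5
Acc 11: bank2 row3 -> MISS (open row3); precharges=6
Acc 12: bank0 row1 -> MISS (open row1); precharges=7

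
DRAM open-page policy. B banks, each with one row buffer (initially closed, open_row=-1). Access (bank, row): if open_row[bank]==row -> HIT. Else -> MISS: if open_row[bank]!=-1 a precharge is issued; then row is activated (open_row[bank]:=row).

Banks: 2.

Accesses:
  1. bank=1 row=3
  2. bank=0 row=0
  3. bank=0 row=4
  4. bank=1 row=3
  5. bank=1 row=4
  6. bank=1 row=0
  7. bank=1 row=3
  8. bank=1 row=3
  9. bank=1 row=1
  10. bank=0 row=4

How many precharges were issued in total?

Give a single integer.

Acc 1: bank1 row3 -> MISS (open row3); precharges=0
Acc 2: bank0 row0 -> MISS (open row0); precharges=0
Acc 3: bank0 row4 -> MISS (open row4); precharges=1
Acc 4: bank1 row3 -> HIT
Acc 5: bank1 row4 -> MISS (open row4); precharges=2
Acc 6: bank1 row0 -> MISS (open row0); precharges=3
Acc 7: bank1 row3 -> MISS (open row3); precharges=4
Acc 8: bank1 row3 -> HIT
Acc 9: bank1 row1 -> MISS (open row1); precharges=5
Acc 10: bank0 row4 -> HIT

Answer: 5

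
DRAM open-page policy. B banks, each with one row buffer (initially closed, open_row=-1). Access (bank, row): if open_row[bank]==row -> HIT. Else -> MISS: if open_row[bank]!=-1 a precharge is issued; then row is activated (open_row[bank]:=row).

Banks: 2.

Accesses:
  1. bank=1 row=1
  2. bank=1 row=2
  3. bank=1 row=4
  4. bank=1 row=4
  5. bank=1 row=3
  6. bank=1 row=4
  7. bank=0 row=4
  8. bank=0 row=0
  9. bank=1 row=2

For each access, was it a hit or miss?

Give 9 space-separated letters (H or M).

Acc 1: bank1 row1 -> MISS (open row1); precharges=0
Acc 2: bank1 row2 -> MISS (open row2); precharges=1
Acc 3: bank1 row4 -> MISS (open row4); precharges=2
Acc 4: bank1 row4 -> HIT
Acc 5: bank1 row3 -> MISS (open row3); precharges=3
Acc 6: bank1 row4 -> MISS (open row4); precharges=4
Acc 7: bank0 row4 -> MISS (open row4); precharges=4
Acc 8: bank0 row0 -> MISS (open row0); precharges=5
Acc 9: bank1 row2 -> MISS (open row2); precharges=6

Answer: M M M H M M M M M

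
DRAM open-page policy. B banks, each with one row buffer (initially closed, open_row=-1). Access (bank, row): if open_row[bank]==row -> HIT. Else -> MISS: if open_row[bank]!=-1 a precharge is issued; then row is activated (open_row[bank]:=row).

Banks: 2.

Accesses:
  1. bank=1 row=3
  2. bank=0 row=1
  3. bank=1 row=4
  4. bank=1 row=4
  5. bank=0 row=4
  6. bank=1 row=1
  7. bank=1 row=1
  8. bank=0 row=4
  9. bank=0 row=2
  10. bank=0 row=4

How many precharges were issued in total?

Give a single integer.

Answer: 5

Derivation:
Acc 1: bank1 row3 -> MISS (open row3); precharges=0
Acc 2: bank0 row1 -> MISS (open row1); precharges=0
Acc 3: bank1 row4 -> MISS (open row4); precharges=1
Acc 4: bank1 row4 -> HIT
Acc 5: bank0 row4 -> MISS (open row4); precharges=2
Acc 6: bank1 row1 -> MISS (open row1); precharges=3
Acc 7: bank1 row1 -> HIT
Acc 8: bank0 row4 -> HIT
Acc 9: bank0 row2 -> MISS (open row2); precharges=4
Acc 10: bank0 row4 -> MISS (open row4); precharges=5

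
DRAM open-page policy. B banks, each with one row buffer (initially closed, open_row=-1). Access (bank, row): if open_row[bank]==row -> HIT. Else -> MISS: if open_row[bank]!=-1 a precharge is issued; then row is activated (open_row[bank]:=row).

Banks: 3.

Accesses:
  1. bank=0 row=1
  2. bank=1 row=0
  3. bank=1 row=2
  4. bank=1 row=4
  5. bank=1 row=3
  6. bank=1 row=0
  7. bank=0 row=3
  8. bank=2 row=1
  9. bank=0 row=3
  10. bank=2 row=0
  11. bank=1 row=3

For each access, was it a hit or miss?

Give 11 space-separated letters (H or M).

Answer: M M M M M M M M H M M

Derivation:
Acc 1: bank0 row1 -> MISS (open row1); precharges=0
Acc 2: bank1 row0 -> MISS (open row0); precharges=0
Acc 3: bank1 row2 -> MISS (open row2); precharges=1
Acc 4: bank1 row4 -> MISS (open row4); precharges=2
Acc 5: bank1 row3 -> MISS (open row3); precharges=3
Acc 6: bank1 row0 -> MISS (open row0); precharges=4
Acc 7: bank0 row3 -> MISS (open row3); precharges=5
Acc 8: bank2 row1 -> MISS (open row1); precharges=5
Acc 9: bank0 row3 -> HIT
Acc 10: bank2 row0 -> MISS (open row0); precharges=6
Acc 11: bank1 row3 -> MISS (open row3); precharges=7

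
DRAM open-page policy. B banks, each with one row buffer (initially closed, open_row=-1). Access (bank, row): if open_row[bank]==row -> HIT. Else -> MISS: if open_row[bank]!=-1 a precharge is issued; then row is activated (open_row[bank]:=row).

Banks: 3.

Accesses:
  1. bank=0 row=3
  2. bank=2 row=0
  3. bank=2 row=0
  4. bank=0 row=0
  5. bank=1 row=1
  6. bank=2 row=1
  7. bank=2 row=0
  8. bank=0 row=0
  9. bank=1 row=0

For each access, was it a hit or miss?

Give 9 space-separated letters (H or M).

Acc 1: bank0 row3 -> MISS (open row3); precharges=0
Acc 2: bank2 row0 -> MISS (open row0); precharges=0
Acc 3: bank2 row0 -> HIT
Acc 4: bank0 row0 -> MISS (open row0); precharges=1
Acc 5: bank1 row1 -> MISS (open row1); precharges=1
Acc 6: bank2 row1 -> MISS (open row1); precharges=2
Acc 7: bank2 row0 -> MISS (open row0); precharges=3
Acc 8: bank0 row0 -> HIT
Acc 9: bank1 row0 -> MISS (open row0); precharges=4

Answer: M M H M M M M H M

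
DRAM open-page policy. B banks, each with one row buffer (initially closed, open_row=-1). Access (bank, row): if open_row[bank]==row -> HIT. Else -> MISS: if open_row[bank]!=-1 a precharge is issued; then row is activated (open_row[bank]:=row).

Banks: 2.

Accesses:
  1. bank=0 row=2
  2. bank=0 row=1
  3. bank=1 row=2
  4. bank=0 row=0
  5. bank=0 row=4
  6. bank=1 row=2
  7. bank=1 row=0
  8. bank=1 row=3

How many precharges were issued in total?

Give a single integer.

Acc 1: bank0 row2 -> MISS (open row2); precharges=0
Acc 2: bank0 row1 -> MISS (open row1); precharges=1
Acc 3: bank1 row2 -> MISS (open row2); precharges=1
Acc 4: bank0 row0 -> MISS (open row0); precharges=2
Acc 5: bank0 row4 -> MISS (open row4); precharges=3
Acc 6: bank1 row2 -> HIT
Acc 7: bank1 row0 -> MISS (open row0); precharges=4
Acc 8: bank1 row3 -> MISS (open row3); precharges=5

Answer: 5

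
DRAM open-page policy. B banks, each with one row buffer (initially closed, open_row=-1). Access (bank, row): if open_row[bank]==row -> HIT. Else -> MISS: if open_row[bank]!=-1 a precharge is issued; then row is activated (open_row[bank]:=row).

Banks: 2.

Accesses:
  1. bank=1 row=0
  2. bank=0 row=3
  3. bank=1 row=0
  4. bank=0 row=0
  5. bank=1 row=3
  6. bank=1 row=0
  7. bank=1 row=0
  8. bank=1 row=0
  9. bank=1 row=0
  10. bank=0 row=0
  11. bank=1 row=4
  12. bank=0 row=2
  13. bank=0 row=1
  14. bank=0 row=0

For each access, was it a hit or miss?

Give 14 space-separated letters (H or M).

Acc 1: bank1 row0 -> MISS (open row0); precharges=0
Acc 2: bank0 row3 -> MISS (open row3); precharges=0
Acc 3: bank1 row0 -> HIT
Acc 4: bank0 row0 -> MISS (open row0); precharges=1
Acc 5: bank1 row3 -> MISS (open row3); precharges=2
Acc 6: bank1 row0 -> MISS (open row0); precharges=3
Acc 7: bank1 row0 -> HIT
Acc 8: bank1 row0 -> HIT
Acc 9: bank1 row0 -> HIT
Acc 10: bank0 row0 -> HIT
Acc 11: bank1 row4 -> MISS (open row4); precharges=4
Acc 12: bank0 row2 -> MISS (open row2); precharges=5
Acc 13: bank0 row1 -> MISS (open row1); precharges=6
Acc 14: bank0 row0 -> MISS (open row0); precharges=7

Answer: M M H M M M H H H H M M M M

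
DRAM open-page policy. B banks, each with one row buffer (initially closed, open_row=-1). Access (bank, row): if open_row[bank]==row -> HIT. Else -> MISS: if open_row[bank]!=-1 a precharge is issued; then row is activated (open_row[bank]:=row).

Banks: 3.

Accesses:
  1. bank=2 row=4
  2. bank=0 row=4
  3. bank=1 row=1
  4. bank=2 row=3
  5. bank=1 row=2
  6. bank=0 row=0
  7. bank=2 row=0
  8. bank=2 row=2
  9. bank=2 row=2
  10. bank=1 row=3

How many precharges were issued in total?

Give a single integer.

Acc 1: bank2 row4 -> MISS (open row4); precharges=0
Acc 2: bank0 row4 -> MISS (open row4); precharges=0
Acc 3: bank1 row1 -> MISS (open row1); precharges=0
Acc 4: bank2 row3 -> MISS (open row3); precharges=1
Acc 5: bank1 row2 -> MISS (open row2); precharges=2
Acc 6: bank0 row0 -> MISS (open row0); precharges=3
Acc 7: bank2 row0 -> MISS (open row0); precharges=4
Acc 8: bank2 row2 -> MISS (open row2); precharges=5
Acc 9: bank2 row2 -> HIT
Acc 10: bank1 row3 -> MISS (open row3); precharges=6

Answer: 6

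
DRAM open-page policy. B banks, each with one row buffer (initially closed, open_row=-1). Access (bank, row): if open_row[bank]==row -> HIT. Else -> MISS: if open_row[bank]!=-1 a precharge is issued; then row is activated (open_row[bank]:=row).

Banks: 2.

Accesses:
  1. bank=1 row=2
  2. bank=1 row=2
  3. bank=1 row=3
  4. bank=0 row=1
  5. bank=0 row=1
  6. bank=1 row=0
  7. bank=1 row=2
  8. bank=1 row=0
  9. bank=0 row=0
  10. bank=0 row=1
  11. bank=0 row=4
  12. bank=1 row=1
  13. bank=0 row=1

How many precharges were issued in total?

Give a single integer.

Acc 1: bank1 row2 -> MISS (open row2); precharges=0
Acc 2: bank1 row2 -> HIT
Acc 3: bank1 row3 -> MISS (open row3); precharges=1
Acc 4: bank0 row1 -> MISS (open row1); precharges=1
Acc 5: bank0 row1 -> HIT
Acc 6: bank1 row0 -> MISS (open row0); precharges=2
Acc 7: bank1 row2 -> MISS (open row2); precharges=3
Acc 8: bank1 row0 -> MISS (open row0); precharges=4
Acc 9: bank0 row0 -> MISS (open row0); precharges=5
Acc 10: bank0 row1 -> MISS (open row1); precharges=6
Acc 11: bank0 row4 -> MISS (open row4); precharges=7
Acc 12: bank1 row1 -> MISS (open row1); precharges=8
Acc 13: bank0 row1 -> MISS (open row1); precharges=9

Answer: 9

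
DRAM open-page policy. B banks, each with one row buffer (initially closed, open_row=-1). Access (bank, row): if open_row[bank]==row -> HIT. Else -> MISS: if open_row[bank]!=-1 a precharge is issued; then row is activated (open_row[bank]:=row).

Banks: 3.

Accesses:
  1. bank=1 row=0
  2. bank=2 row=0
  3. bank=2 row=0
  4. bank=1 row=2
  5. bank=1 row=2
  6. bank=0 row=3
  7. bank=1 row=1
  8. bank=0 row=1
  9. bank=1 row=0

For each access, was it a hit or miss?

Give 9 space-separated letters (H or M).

Answer: M M H M H M M M M

Derivation:
Acc 1: bank1 row0 -> MISS (open row0); precharges=0
Acc 2: bank2 row0 -> MISS (open row0); precharges=0
Acc 3: bank2 row0 -> HIT
Acc 4: bank1 row2 -> MISS (open row2); precharges=1
Acc 5: bank1 row2 -> HIT
Acc 6: bank0 row3 -> MISS (open row3); precharges=1
Acc 7: bank1 row1 -> MISS (open row1); precharges=2
Acc 8: bank0 row1 -> MISS (open row1); precharges=3
Acc 9: bank1 row0 -> MISS (open row0); precharges=4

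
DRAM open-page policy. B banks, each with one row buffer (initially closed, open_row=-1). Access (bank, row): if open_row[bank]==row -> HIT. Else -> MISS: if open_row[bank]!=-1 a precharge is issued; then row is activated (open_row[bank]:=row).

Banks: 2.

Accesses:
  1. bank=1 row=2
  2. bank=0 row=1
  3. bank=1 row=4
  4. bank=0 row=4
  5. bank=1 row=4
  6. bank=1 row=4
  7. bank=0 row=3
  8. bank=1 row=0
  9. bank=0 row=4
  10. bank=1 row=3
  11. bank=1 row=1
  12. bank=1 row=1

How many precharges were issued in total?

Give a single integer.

Answer: 7

Derivation:
Acc 1: bank1 row2 -> MISS (open row2); precharges=0
Acc 2: bank0 row1 -> MISS (open row1); precharges=0
Acc 3: bank1 row4 -> MISS (open row4); precharges=1
Acc 4: bank0 row4 -> MISS (open row4); precharges=2
Acc 5: bank1 row4 -> HIT
Acc 6: bank1 row4 -> HIT
Acc 7: bank0 row3 -> MISS (open row3); precharges=3
Acc 8: bank1 row0 -> MISS (open row0); precharges=4
Acc 9: bank0 row4 -> MISS (open row4); precharges=5
Acc 10: bank1 row3 -> MISS (open row3); precharges=6
Acc 11: bank1 row1 -> MISS (open row1); precharges=7
Acc 12: bank1 row1 -> HIT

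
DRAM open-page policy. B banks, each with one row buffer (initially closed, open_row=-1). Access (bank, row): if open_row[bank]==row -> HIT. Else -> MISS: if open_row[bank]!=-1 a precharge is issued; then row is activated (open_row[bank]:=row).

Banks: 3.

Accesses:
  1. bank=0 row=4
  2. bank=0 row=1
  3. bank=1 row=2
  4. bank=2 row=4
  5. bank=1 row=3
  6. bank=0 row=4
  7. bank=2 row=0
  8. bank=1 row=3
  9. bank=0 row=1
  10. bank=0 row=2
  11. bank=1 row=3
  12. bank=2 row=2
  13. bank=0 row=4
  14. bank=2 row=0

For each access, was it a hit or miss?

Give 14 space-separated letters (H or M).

Acc 1: bank0 row4 -> MISS (open row4); precharges=0
Acc 2: bank0 row1 -> MISS (open row1); precharges=1
Acc 3: bank1 row2 -> MISS (open row2); precharges=1
Acc 4: bank2 row4 -> MISS (open row4); precharges=1
Acc 5: bank1 row3 -> MISS (open row3); precharges=2
Acc 6: bank0 row4 -> MISS (open row4); precharges=3
Acc 7: bank2 row0 -> MISS (open row0); precharges=4
Acc 8: bank1 row3 -> HIT
Acc 9: bank0 row1 -> MISS (open row1); precharges=5
Acc 10: bank0 row2 -> MISS (open row2); precharges=6
Acc 11: bank1 row3 -> HIT
Acc 12: bank2 row2 -> MISS (open row2); precharges=7
Acc 13: bank0 row4 -> MISS (open row4); precharges=8
Acc 14: bank2 row0 -> MISS (open row0); precharges=9

Answer: M M M M M M M H M M H M M M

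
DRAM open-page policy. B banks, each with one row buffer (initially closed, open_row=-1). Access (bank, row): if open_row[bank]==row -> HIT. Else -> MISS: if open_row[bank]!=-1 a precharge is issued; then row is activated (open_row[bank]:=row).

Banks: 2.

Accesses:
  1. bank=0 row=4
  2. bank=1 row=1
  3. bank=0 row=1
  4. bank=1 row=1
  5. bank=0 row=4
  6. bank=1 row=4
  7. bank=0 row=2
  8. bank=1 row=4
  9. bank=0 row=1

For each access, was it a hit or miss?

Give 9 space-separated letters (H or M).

Acc 1: bank0 row4 -> MISS (open row4); precharges=0
Acc 2: bank1 row1 -> MISS (open row1); precharges=0
Acc 3: bank0 row1 -> MISS (open row1); precharges=1
Acc 4: bank1 row1 -> HIT
Acc 5: bank0 row4 -> MISS (open row4); precharges=2
Acc 6: bank1 row4 -> MISS (open row4); precharges=3
Acc 7: bank0 row2 -> MISS (open row2); precharges=4
Acc 8: bank1 row4 -> HIT
Acc 9: bank0 row1 -> MISS (open row1); precharges=5

Answer: M M M H M M M H M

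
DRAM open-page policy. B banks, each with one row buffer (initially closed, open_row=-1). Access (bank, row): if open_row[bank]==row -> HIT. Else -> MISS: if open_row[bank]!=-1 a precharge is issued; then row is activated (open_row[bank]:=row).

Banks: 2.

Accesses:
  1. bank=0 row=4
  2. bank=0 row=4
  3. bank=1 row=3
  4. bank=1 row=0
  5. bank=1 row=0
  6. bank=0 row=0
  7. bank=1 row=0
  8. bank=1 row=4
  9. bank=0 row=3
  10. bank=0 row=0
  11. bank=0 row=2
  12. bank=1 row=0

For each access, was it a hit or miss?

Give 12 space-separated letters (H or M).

Acc 1: bank0 row4 -> MISS (open row4); precharges=0
Acc 2: bank0 row4 -> HIT
Acc 3: bank1 row3 -> MISS (open row3); precharges=0
Acc 4: bank1 row0 -> MISS (open row0); precharges=1
Acc 5: bank1 row0 -> HIT
Acc 6: bank0 row0 -> MISS (open row0); precharges=2
Acc 7: bank1 row0 -> HIT
Acc 8: bank1 row4 -> MISS (open row4); precharges=3
Acc 9: bank0 row3 -> MISS (open row3); precharges=4
Acc 10: bank0 row0 -> MISS (open row0); precharges=5
Acc 11: bank0 row2 -> MISS (open row2); precharges=6
Acc 12: bank1 row0 -> MISS (open row0); precharges=7

Answer: M H M M H M H M M M M M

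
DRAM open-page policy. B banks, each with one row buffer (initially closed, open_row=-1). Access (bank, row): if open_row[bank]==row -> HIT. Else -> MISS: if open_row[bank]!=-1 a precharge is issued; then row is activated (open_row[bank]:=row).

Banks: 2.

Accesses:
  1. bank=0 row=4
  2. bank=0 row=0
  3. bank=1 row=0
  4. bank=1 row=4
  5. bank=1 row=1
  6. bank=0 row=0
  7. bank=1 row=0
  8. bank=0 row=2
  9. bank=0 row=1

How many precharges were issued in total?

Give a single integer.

Answer: 6

Derivation:
Acc 1: bank0 row4 -> MISS (open row4); precharges=0
Acc 2: bank0 row0 -> MISS (open row0); precharges=1
Acc 3: bank1 row0 -> MISS (open row0); precharges=1
Acc 4: bank1 row4 -> MISS (open row4); precharges=2
Acc 5: bank1 row1 -> MISS (open row1); precharges=3
Acc 6: bank0 row0 -> HIT
Acc 7: bank1 row0 -> MISS (open row0); precharges=4
Acc 8: bank0 row2 -> MISS (open row2); precharges=5
Acc 9: bank0 row1 -> MISS (open row1); precharges=6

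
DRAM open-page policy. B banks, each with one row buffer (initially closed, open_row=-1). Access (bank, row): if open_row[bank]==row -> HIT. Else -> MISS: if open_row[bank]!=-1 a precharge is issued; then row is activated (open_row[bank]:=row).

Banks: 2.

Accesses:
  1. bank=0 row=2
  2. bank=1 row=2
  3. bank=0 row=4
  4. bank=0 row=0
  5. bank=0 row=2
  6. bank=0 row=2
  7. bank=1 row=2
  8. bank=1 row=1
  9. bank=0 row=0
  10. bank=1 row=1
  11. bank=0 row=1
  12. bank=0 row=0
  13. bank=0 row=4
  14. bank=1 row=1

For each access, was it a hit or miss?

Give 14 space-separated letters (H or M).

Acc 1: bank0 row2 -> MISS (open row2); precharges=0
Acc 2: bank1 row2 -> MISS (open row2); precharges=0
Acc 3: bank0 row4 -> MISS (open row4); precharges=1
Acc 4: bank0 row0 -> MISS (open row0); precharges=2
Acc 5: bank0 row2 -> MISS (open row2); precharges=3
Acc 6: bank0 row2 -> HIT
Acc 7: bank1 row2 -> HIT
Acc 8: bank1 row1 -> MISS (open row1); precharges=4
Acc 9: bank0 row0 -> MISS (open row0); precharges=5
Acc 10: bank1 row1 -> HIT
Acc 11: bank0 row1 -> MISS (open row1); precharges=6
Acc 12: bank0 row0 -> MISS (open row0); precharges=7
Acc 13: bank0 row4 -> MISS (open row4); precharges=8
Acc 14: bank1 row1 -> HIT

Answer: M M M M M H H M M H M M M H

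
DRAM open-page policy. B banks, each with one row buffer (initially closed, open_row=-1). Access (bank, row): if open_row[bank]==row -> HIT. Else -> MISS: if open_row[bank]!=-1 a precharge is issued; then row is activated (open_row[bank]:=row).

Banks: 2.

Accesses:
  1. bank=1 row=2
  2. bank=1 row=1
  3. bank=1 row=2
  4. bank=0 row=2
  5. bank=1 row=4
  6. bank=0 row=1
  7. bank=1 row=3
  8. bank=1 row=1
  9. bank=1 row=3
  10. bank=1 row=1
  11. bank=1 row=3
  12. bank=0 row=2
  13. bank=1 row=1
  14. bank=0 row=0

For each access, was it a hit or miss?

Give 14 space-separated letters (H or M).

Acc 1: bank1 row2 -> MISS (open row2); precharges=0
Acc 2: bank1 row1 -> MISS (open row1); precharges=1
Acc 3: bank1 row2 -> MISS (open row2); precharges=2
Acc 4: bank0 row2 -> MISS (open row2); precharges=2
Acc 5: bank1 row4 -> MISS (open row4); precharges=3
Acc 6: bank0 row1 -> MISS (open row1); precharges=4
Acc 7: bank1 row3 -> MISS (open row3); precharges=5
Acc 8: bank1 row1 -> MISS (open row1); precharges=6
Acc 9: bank1 row3 -> MISS (open row3); precharges=7
Acc 10: bank1 row1 -> MISS (open row1); precharges=8
Acc 11: bank1 row3 -> MISS (open row3); precharges=9
Acc 12: bank0 row2 -> MISS (open row2); precharges=10
Acc 13: bank1 row1 -> MISS (open row1); precharges=11
Acc 14: bank0 row0 -> MISS (open row0); precharges=12

Answer: M M M M M M M M M M M M M M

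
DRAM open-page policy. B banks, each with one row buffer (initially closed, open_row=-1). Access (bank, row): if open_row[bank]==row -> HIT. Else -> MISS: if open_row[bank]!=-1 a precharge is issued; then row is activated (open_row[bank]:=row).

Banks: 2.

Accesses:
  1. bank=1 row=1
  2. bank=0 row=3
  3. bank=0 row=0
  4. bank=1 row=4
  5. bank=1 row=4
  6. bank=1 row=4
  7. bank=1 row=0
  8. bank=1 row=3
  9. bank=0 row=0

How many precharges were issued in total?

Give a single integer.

Acc 1: bank1 row1 -> MISS (open row1); precharges=0
Acc 2: bank0 row3 -> MISS (open row3); precharges=0
Acc 3: bank0 row0 -> MISS (open row0); precharges=1
Acc 4: bank1 row4 -> MISS (open row4); precharges=2
Acc 5: bank1 row4 -> HIT
Acc 6: bank1 row4 -> HIT
Acc 7: bank1 row0 -> MISS (open row0); precharges=3
Acc 8: bank1 row3 -> MISS (open row3); precharges=4
Acc 9: bank0 row0 -> HIT

Answer: 4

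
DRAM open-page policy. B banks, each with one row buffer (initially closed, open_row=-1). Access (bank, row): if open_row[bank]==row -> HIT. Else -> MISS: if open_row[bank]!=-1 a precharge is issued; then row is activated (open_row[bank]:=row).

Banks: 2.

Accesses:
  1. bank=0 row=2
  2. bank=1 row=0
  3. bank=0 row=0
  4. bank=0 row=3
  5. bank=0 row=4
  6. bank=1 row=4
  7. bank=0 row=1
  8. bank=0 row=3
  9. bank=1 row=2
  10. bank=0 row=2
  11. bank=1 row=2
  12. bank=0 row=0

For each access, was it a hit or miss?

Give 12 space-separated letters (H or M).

Answer: M M M M M M M M M M H M

Derivation:
Acc 1: bank0 row2 -> MISS (open row2); precharges=0
Acc 2: bank1 row0 -> MISS (open row0); precharges=0
Acc 3: bank0 row0 -> MISS (open row0); precharges=1
Acc 4: bank0 row3 -> MISS (open row3); precharges=2
Acc 5: bank0 row4 -> MISS (open row4); precharges=3
Acc 6: bank1 row4 -> MISS (open row4); precharges=4
Acc 7: bank0 row1 -> MISS (open row1); precharges=5
Acc 8: bank0 row3 -> MISS (open row3); precharges=6
Acc 9: bank1 row2 -> MISS (open row2); precharges=7
Acc 10: bank0 row2 -> MISS (open row2); precharges=8
Acc 11: bank1 row2 -> HIT
Acc 12: bank0 row0 -> MISS (open row0); precharges=9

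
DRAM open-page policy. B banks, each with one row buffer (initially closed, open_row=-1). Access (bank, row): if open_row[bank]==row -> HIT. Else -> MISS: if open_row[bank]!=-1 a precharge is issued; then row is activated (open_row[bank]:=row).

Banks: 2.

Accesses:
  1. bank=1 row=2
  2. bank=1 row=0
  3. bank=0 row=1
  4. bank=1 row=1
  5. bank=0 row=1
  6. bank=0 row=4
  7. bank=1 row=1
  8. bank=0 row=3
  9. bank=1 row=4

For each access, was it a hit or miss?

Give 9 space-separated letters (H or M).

Answer: M M M M H M H M M

Derivation:
Acc 1: bank1 row2 -> MISS (open row2); precharges=0
Acc 2: bank1 row0 -> MISS (open row0); precharges=1
Acc 3: bank0 row1 -> MISS (open row1); precharges=1
Acc 4: bank1 row1 -> MISS (open row1); precharges=2
Acc 5: bank0 row1 -> HIT
Acc 6: bank0 row4 -> MISS (open row4); precharges=3
Acc 7: bank1 row1 -> HIT
Acc 8: bank0 row3 -> MISS (open row3); precharges=4
Acc 9: bank1 row4 -> MISS (open row4); precharges=5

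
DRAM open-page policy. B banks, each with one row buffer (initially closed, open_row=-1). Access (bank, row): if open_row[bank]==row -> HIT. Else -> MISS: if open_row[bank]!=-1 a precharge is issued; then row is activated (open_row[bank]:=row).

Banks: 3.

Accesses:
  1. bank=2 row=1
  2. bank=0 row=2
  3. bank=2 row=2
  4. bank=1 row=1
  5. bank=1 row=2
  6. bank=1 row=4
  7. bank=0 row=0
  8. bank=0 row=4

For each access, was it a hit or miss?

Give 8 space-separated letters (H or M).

Answer: M M M M M M M M

Derivation:
Acc 1: bank2 row1 -> MISS (open row1); precharges=0
Acc 2: bank0 row2 -> MISS (open row2); precharges=0
Acc 3: bank2 row2 -> MISS (open row2); precharges=1
Acc 4: bank1 row1 -> MISS (open row1); precharges=1
Acc 5: bank1 row2 -> MISS (open row2); precharges=2
Acc 6: bank1 row4 -> MISS (open row4); precharges=3
Acc 7: bank0 row0 -> MISS (open row0); precharges=4
Acc 8: bank0 row4 -> MISS (open row4); precharges=5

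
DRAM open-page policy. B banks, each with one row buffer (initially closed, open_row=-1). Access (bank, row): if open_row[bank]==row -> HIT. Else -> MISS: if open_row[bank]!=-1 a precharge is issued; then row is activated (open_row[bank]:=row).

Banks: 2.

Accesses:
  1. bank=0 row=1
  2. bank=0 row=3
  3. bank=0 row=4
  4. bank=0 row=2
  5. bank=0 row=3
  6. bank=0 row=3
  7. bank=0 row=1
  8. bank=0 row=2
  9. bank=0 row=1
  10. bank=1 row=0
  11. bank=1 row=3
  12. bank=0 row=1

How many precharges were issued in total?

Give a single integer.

Acc 1: bank0 row1 -> MISS (open row1); precharges=0
Acc 2: bank0 row3 -> MISS (open row3); precharges=1
Acc 3: bank0 row4 -> MISS (open row4); precharges=2
Acc 4: bank0 row2 -> MISS (open row2); precharges=3
Acc 5: bank0 row3 -> MISS (open row3); precharges=4
Acc 6: bank0 row3 -> HIT
Acc 7: bank0 row1 -> MISS (open row1); precharges=5
Acc 8: bank0 row2 -> MISS (open row2); precharges=6
Acc 9: bank0 row1 -> MISS (open row1); precharges=7
Acc 10: bank1 row0 -> MISS (open row0); precharges=7
Acc 11: bank1 row3 -> MISS (open row3); precharges=8
Acc 12: bank0 row1 -> HIT

Answer: 8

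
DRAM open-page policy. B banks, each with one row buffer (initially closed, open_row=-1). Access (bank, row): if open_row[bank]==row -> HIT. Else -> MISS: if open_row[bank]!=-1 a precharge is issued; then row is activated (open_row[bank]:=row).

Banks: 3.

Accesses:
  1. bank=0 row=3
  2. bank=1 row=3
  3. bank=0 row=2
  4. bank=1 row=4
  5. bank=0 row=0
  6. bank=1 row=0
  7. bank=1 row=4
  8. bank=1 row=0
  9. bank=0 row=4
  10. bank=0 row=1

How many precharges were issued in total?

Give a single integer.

Answer: 8

Derivation:
Acc 1: bank0 row3 -> MISS (open row3); precharges=0
Acc 2: bank1 row3 -> MISS (open row3); precharges=0
Acc 3: bank0 row2 -> MISS (open row2); precharges=1
Acc 4: bank1 row4 -> MISS (open row4); precharges=2
Acc 5: bank0 row0 -> MISS (open row0); precharges=3
Acc 6: bank1 row0 -> MISS (open row0); precharges=4
Acc 7: bank1 row4 -> MISS (open row4); precharges=5
Acc 8: bank1 row0 -> MISS (open row0); precharges=6
Acc 9: bank0 row4 -> MISS (open row4); precharges=7
Acc 10: bank0 row1 -> MISS (open row1); precharges=8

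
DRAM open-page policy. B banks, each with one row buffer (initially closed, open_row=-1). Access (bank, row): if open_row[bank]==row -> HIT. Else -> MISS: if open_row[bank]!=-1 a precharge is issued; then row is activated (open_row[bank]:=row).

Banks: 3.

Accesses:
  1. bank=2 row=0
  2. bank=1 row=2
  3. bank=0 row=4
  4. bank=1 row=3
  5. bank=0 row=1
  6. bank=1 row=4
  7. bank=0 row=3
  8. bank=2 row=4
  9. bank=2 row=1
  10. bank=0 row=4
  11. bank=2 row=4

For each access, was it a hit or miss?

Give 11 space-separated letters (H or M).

Answer: M M M M M M M M M M M

Derivation:
Acc 1: bank2 row0 -> MISS (open row0); precharges=0
Acc 2: bank1 row2 -> MISS (open row2); precharges=0
Acc 3: bank0 row4 -> MISS (open row4); precharges=0
Acc 4: bank1 row3 -> MISS (open row3); precharges=1
Acc 5: bank0 row1 -> MISS (open row1); precharges=2
Acc 6: bank1 row4 -> MISS (open row4); precharges=3
Acc 7: bank0 row3 -> MISS (open row3); precharges=4
Acc 8: bank2 row4 -> MISS (open row4); precharges=5
Acc 9: bank2 row1 -> MISS (open row1); precharges=6
Acc 10: bank0 row4 -> MISS (open row4); precharges=7
Acc 11: bank2 row4 -> MISS (open row4); precharges=8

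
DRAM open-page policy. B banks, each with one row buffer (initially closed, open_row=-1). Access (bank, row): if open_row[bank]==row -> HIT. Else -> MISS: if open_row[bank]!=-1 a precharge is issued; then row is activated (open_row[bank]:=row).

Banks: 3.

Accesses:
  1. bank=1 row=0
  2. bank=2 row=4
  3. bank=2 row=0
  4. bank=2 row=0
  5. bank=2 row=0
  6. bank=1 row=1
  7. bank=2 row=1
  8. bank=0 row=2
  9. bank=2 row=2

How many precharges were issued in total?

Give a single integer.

Acc 1: bank1 row0 -> MISS (open row0); precharges=0
Acc 2: bank2 row4 -> MISS (open row4); precharges=0
Acc 3: bank2 row0 -> MISS (open row0); precharges=1
Acc 4: bank2 row0 -> HIT
Acc 5: bank2 row0 -> HIT
Acc 6: bank1 row1 -> MISS (open row1); precharges=2
Acc 7: bank2 row1 -> MISS (open row1); precharges=3
Acc 8: bank0 row2 -> MISS (open row2); precharges=3
Acc 9: bank2 row2 -> MISS (open row2); precharges=4

Answer: 4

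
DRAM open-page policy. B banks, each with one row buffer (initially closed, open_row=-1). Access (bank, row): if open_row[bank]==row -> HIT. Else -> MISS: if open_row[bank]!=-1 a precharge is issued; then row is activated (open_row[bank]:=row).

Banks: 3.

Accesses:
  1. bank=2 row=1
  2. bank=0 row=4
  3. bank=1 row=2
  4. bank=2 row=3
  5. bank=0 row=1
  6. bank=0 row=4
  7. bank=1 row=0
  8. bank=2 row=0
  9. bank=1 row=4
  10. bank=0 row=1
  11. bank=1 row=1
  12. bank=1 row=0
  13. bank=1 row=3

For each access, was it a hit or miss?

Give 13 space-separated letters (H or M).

Answer: M M M M M M M M M M M M M

Derivation:
Acc 1: bank2 row1 -> MISS (open row1); precharges=0
Acc 2: bank0 row4 -> MISS (open row4); precharges=0
Acc 3: bank1 row2 -> MISS (open row2); precharges=0
Acc 4: bank2 row3 -> MISS (open row3); precharges=1
Acc 5: bank0 row1 -> MISS (open row1); precharges=2
Acc 6: bank0 row4 -> MISS (open row4); precharges=3
Acc 7: bank1 row0 -> MISS (open row0); precharges=4
Acc 8: bank2 row0 -> MISS (open row0); precharges=5
Acc 9: bank1 row4 -> MISS (open row4); precharges=6
Acc 10: bank0 row1 -> MISS (open row1); precharges=7
Acc 11: bank1 row1 -> MISS (open row1); precharges=8
Acc 12: bank1 row0 -> MISS (open row0); precharges=9
Acc 13: bank1 row3 -> MISS (open row3); precharges=10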